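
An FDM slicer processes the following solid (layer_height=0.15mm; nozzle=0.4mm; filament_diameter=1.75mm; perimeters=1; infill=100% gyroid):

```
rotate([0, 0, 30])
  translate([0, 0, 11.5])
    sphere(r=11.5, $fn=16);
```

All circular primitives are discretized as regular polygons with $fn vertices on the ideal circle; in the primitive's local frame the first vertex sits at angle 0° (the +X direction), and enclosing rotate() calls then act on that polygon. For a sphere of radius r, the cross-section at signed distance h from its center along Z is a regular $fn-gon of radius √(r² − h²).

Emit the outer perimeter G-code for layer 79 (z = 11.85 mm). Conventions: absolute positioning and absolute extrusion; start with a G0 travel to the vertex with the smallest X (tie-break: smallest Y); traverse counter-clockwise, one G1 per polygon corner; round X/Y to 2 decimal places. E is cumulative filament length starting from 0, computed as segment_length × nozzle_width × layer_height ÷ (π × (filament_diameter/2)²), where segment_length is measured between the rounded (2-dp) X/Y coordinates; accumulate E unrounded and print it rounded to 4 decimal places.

G0 X-11.40 Y-1.50 Z11.85
G1 X-9.95 Y-5.75 E0.1120
G1 X-7.00 Y-9.12 E0.2237
G1 X-2.98 Y-11.10 E0.3355
G1 X1.50 Y-11.40 E0.4475
G1 X5.75 Y-9.95 E0.5595
G1 X9.12 Y-7.00 E0.6713
G1 X11.10 Y-2.98 E0.7831
G1 X11.40 Y1.50 E0.8951
G1 X9.95 Y5.75 E1.0071
G1 X7.00 Y9.12 E1.1188
G1 X2.98 Y11.10 E1.2306
G1 X-1.50 Y11.40 E1.3426
G1 X-5.75 Y9.95 E1.4546
G1 X-9.12 Y7.00 E1.5663
G1 X-11.10 Y2.98 E1.6781
G1 X-11.40 Y-1.50 E1.7901

At z = 11.85 mm: the r=11.5 sphere contributes a regular 16-gon of circumradius √(11.5²−0.35²) = 11.495; (whole slice rotated 30° about Z — lengths, areas and connectivity unchanged). The outline is a single polygon with 16 vertices. Extrusion per mm of travel: 0.4 × 0.15 / (π × 0.875²) = 0.024945. Accumulating E over each segment gives final E = 1.7901.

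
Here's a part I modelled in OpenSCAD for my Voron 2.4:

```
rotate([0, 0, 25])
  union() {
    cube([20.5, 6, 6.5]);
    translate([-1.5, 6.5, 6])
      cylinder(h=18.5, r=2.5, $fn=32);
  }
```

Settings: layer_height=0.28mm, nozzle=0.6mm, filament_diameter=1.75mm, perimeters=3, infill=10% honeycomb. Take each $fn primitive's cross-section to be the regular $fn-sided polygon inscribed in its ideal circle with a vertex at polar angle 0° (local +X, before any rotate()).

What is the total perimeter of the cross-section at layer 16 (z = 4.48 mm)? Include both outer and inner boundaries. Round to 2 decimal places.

53.00 mm

At z = 4.48 mm: the cube is present — its section is the full 20.5×6 rectangle (perimeter 53.00 mm); the cylinder at (-1.5, 6.5) is not intersected at this z (z outside [6, 24.5]); Merging all regions: only the 20.5×6 cube is present, so the union is just that shape — boundary = 53.00 mm; (rotated 25° about Z; rotation is an isometry so areas/perimeters/island counts are preserved). Overall, the cross-section is a single solid region. Total boundary length (outer) = 53.00 mm.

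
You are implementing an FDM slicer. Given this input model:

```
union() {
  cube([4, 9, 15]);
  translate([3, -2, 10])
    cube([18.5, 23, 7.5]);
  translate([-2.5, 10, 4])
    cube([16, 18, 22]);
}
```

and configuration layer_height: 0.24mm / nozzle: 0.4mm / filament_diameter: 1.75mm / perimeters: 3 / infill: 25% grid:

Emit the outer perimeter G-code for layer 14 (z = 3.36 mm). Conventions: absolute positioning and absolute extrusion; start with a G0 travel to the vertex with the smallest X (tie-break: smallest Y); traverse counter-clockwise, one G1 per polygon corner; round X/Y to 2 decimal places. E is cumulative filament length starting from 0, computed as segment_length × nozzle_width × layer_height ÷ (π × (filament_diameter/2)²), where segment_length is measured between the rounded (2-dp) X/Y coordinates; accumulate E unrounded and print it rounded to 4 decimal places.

G0 X0.00 Y0.00 Z3.36
G1 X4.00 Y0.00 E0.1596
G1 X4.00 Y9.00 E0.5189
G1 X0.00 Y9.00 E0.6785
G1 X0.00 Y0.00 E1.0377

At z = 3.36 mm: the 4×9 cube contributes its full rectangle; the cube at (3, -2) is not intersected at this z (z outside [10, 17.5]); the cube at (-2.5, 10) does not reach this height (z outside [4, 26]); Merging all regions: only the 4×9 cube is present, so the union is just that shape — 1 connected region. The outline is a single polygon with 4 vertices. Extrusion per mm of travel: 0.4 × 0.24 / (π × 0.875²) = 0.039912. Accumulating E over each segment gives final E = 1.0377.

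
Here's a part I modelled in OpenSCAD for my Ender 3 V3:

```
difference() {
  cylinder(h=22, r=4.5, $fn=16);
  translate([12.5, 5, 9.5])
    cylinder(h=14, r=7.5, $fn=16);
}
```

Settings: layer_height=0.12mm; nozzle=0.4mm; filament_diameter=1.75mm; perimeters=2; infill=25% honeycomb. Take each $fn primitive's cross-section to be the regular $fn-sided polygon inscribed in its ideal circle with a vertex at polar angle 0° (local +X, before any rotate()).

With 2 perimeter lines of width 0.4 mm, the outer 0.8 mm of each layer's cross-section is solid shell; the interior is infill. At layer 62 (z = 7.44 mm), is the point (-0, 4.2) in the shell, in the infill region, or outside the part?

At z = 7.44 mm: the r=4.5 cylinder gives a regular 16-gon of circumradius 4.5 (constant along its height); the cylinder at (12.5, 5) is not intersected at this z (z outside [9.5, 23.5]); After the difference (first − rest): none of the subtracted shapes is present at this height, so the r=4.5 cylinder is unchanged — 1 connected region. Overall, the cross-section is a single solid region. The nearest boundary edge runs (1.72, 4.16)→(0.00, 4.50); distance from the point to it = 0.29 mm. The point is inside the cross-section, 0.29 mm from the nearest boundary — within the 0.8 mm shell band (2 × 0.4).

shell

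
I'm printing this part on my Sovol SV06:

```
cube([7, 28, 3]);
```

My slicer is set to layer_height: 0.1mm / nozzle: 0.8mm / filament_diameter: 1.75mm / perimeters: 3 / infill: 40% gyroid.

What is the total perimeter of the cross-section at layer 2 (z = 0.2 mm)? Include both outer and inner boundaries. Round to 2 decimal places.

70.00 mm

At z = 0.2 mm: the 7×28 cube contributes its full rectangle (perimeter 70.00 mm). Overall, the cross-section is a single solid region. Total boundary length (outer) = 70.00 mm.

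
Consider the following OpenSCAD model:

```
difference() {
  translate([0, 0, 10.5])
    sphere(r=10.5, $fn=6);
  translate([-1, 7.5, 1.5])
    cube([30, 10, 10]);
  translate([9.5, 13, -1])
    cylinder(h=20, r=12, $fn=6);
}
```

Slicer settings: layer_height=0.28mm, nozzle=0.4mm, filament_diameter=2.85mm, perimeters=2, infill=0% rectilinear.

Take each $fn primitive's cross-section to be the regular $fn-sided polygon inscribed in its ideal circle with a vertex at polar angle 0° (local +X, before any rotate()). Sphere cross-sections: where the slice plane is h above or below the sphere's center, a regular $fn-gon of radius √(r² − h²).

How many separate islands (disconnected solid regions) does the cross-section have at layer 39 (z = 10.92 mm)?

1

At z = 10.92 mm: the r=10.5 sphere slices to a regular 6-gon of circumradius 10.492 (√(r²−h²) with h=0.42 from center); the 30×10 cube at (-1, 7.5) contributes its full rectangle; the r=12 cylinder at (9.5, 13) contributes a regular 6-gon of circumradius 12; Subtracting the remaining from the first: starting from the r=10.5 sphere, the 30×10 cube at (-1, 7.5) partially overlaps it — only the 10.63 mm² overlap (of its 300.00 mm²) is removed, clipping the outline; the r=12 cylinder at (9.5, 13) partially overlaps it — only the 26.84 mm² overlap (of its 374.12 mm²) is removed, clipping the outline — 1 connected region. Overall, the cross-section is a single solid region. Island count = 1.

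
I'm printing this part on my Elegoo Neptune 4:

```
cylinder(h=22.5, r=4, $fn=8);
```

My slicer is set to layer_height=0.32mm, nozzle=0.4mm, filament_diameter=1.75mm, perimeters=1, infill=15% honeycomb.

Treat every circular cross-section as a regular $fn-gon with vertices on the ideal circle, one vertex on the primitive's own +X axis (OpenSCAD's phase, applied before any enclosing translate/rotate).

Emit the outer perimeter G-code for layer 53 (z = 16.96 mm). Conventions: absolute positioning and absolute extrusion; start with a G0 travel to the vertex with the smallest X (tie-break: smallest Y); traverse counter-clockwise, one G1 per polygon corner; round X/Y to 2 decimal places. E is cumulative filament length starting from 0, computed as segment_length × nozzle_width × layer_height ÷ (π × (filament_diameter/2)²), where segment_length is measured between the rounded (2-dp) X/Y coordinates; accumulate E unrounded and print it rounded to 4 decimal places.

G0 X-4.00 Y0.00 Z16.96
G1 X-2.83 Y-2.83 E0.1630
G1 X0.00 Y-4.00 E0.3259
G1 X2.83 Y-2.83 E0.4889
G1 X4.00 Y0.00 E0.6519
G1 X2.83 Y2.83 E0.8148
G1 X0.00 Y4.00 E0.9778
G1 X-2.83 Y2.83 E1.1408
G1 X-4.00 Y0.00 E1.3037

At z = 16.96 mm: the cylinder: section is a regular 8-gon, circumradius r=4. The outline is a single polygon with 8 vertices. Extrusion per mm of travel: 0.4 × 0.32 / (π × 0.875²) = 0.053216. Accumulating E over each segment gives final E = 1.3037.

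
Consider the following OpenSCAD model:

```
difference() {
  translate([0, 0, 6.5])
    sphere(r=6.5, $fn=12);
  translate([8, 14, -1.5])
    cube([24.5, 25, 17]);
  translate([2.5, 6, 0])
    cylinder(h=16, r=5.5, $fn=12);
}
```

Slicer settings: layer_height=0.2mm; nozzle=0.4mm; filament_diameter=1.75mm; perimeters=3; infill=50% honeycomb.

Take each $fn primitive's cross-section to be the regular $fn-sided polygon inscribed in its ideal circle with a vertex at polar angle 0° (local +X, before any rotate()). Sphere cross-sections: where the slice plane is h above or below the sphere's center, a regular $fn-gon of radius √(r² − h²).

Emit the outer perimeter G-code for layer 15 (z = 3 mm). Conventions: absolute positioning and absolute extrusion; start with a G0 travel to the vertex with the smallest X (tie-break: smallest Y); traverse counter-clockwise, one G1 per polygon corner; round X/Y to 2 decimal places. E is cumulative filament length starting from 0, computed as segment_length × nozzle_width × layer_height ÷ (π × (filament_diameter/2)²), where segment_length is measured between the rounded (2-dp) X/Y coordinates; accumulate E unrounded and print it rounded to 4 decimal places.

At z = 3 mm: the sphere: section is a regular 12-gon, circumradius = √(r²−h²) = √(6.5²−3.5²) = 5.477; the 24.5×25 cube at (8, 14) contributes its full rectangle; the r=5.5 cylinder at (2.5, 6) contributes a regular 12-gon of circumradius 5.5; Subtracting the remaining from the first: starting from the r=6.5 sphere, the 24.5×25 cube at (8, 14) misses the remaining region (no effect); the r=5.5 cylinder at (2.5, 6) partially overlaps it — only the 25.17 mm² overlap (of its 90.75 mm²) is removed, clipping the outline — 1 connected region. The outline is a single polygon with 14 vertices. Extrusion per mm of travel: 0.4 × 0.2 / (π × 0.875²) = 0.033260. Accumulating E over each segment gives final E = 1.1309.

G0 X-5.48 Y0.00 Z3.00
G1 X-4.74 Y-2.74 E0.0944
G1 X-2.74 Y-4.74 E0.1885
G1 X0.00 Y-5.48 E0.2829
G1 X2.74 Y-4.74 E0.3773
G1 X4.74 Y-2.74 E0.4713
G1 X5.48 Y0.00 E0.5657
G1 X5.15 Y1.21 E0.6075
G1 X2.50 Y0.50 E0.6987
G1 X-0.25 Y1.24 E0.7934
G1 X-2.26 Y3.25 E0.8880
G1 X-2.67 Y4.76 E0.9400
G1 X-2.74 Y4.74 E0.9424
G1 X-4.74 Y2.74 E1.0365
G1 X-5.48 Y0.00 E1.1309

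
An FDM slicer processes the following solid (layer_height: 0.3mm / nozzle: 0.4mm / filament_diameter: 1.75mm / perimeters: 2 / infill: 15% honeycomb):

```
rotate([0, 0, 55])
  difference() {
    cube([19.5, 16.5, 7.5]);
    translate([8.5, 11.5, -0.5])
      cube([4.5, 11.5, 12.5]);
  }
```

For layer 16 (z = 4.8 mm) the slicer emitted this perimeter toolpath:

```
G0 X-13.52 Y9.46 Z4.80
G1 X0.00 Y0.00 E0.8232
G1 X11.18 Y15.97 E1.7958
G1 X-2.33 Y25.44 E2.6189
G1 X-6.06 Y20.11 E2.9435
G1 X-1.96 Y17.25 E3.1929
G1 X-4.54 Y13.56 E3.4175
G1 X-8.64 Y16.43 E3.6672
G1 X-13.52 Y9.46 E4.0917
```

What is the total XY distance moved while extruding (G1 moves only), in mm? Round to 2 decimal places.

82.01 mm

Sum the Euclidean lengths of each G1 segment: total = 82.01 mm.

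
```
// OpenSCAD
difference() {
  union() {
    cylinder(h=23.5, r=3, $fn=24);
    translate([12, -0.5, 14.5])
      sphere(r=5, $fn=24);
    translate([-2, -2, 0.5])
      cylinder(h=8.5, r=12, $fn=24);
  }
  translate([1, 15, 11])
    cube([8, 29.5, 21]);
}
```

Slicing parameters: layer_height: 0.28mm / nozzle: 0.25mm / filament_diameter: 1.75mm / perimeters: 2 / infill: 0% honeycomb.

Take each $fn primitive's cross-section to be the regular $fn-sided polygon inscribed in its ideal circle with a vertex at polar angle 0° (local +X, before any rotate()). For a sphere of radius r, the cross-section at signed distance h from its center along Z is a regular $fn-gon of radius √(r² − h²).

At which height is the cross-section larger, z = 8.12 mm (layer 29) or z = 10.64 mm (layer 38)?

layer 29 (z = 8.12 mm)

Layer 29 (z = 8.12): the cylinder: section is a regular 24-gon, circumradius r=3 (area = (24/2)·3.000²·sin(360°/24) = 27.95 mm²); the sphere at (12, -0.5) does not reach this height (|z−center|=6.380 > r=5); the r=12 cylinder at (-2, -2) contributes a regular 24-gon of circumradius 12 (area = (24/2)·12.000²·sin(360°/24) = 447.24 mm²); Taking the union: the r=3 cylinder lies entirely inside the r=12 cylinder at (-2, -2), so the union is just the r=12 cylinder at (-2, -2) — area = 447.24 mm²; the cube at (1, 15) is not intersected at this z (z outside [11, 32]); Taking the first minus the rest: none of the subtracted shapes is present at this height, so that combined region is unchanged — area = 447.24 mm². So its area = 447.24 mm². Layer 38 (z = 10.64): the cylinder: section is a regular 24-gon, circumradius r=3 (area = (24/2)·3.000²·sin(360°/24) = 27.95 mm²); the sphere at (12, -0.5): section is a regular 24-gon, circumradius = √(r²−h²) = √(5²−3.86²) = 3.178 (area = (24/2)·3.178²·sin(360°/24) = 31.37 mm²); the cylinder at (-2, -2) is not intersected at this z (z outside [0.5, 9]); Taking the union: the 2 present regions are separate (no shared area or edge), so areas and boundary lengths simply add and each stays a separate island — area = 59.32 mm²; the cube at (1, 15) is not intersected at this z (z outside [11, 32]); After the difference (first − rest): none of the subtracted shapes is present at this height, so the result so far is unchanged — area = 59.32 mm². So its area = 59.32 mm². Layer 29 is larger (447.24 vs 59.32 mm²).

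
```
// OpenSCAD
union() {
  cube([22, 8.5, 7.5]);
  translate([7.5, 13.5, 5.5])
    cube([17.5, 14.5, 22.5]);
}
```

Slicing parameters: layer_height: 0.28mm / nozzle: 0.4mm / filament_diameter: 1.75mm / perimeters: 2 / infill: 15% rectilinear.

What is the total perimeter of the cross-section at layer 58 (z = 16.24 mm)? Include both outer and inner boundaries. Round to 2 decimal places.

64.00 mm

At z = 16.24 mm: the cube is absent (z outside [0, 7.5]); the cube at (7.5, 13.5) (footprint 17.5×14.5) is included at this height (perimeter 64.00 mm); Taking the union: only the 17.5×14.5 cube at (7.5, 13.5) is present, so the union is just that shape — boundary = 64.00 mm. Overall, the cross-section is a single solid region. Total boundary length (outer) = 64.00 mm.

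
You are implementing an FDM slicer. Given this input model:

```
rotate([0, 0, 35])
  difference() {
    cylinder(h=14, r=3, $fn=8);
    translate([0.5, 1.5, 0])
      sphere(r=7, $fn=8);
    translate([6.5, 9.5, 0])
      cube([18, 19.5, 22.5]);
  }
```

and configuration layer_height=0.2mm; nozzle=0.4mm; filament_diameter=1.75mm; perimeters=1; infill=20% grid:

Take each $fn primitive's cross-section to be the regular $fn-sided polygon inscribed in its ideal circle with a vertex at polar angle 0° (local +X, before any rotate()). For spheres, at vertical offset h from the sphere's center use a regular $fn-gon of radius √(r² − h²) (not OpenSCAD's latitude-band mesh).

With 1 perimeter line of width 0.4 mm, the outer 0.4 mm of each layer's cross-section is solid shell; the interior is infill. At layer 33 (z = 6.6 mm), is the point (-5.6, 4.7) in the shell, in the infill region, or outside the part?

outside

At z = 6.6 mm: the r=3 cylinder contributes a regular 8-gon of circumradius 3; the r=7 sphere at (0.5, 1.5) contributes a regular 8-gon of circumradius √(7²−6.6²) = 2.332; the cube at (6.5, 9.5) is present — its section is the full 18×19.5 rectangle; Taking the first minus the rest: starting from the r=3 cylinder, the r=7 sphere at (0.5, 1.5) partially overlaps it — only the 11.81 mm² overlap (of its 15.39 mm²) is removed, clipping the outline; the 18×19.5 cube at (6.5, 9.5) misses the remaining region (no effect) — 1 connected region; (rotated 35° about Z; rotation is an isometry so areas/perimeters/island counts are preserved). Overall, the cross-section is a single solid region. Undo the 35° rotation: the query point maps to (-1.891, 7.062) in the un-rotated model frame. The nearest boundary edge runs (-2.12, 2.12)→(-1.46, 2.39); distance from the point to it = 4.69 mm. The point is not inside any of the regions above, so it lies outside the cross-section (4.69 mm from the nearest boundary).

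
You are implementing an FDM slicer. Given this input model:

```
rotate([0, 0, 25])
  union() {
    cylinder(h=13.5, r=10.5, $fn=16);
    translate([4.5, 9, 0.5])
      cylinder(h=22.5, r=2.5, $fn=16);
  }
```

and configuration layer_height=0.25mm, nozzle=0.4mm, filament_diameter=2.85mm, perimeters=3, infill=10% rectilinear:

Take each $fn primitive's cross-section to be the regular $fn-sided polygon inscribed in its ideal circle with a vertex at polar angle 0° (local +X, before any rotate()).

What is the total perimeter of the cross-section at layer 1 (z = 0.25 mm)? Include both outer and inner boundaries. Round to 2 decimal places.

At z = 0.25 mm: the cylinder: section is a regular 16-gon, circumradius r=10.5 (perimeter = 2·16·10.500·sin(180°/16) = 65.55 mm); the cylinder at (4.5, 9) does not reach this height (z outside [0.5, 23]); Taking the union: only the r=10.5 cylinder is present, so the union is just that shape — boundary = 65.55 mm; (whole slice rotated 25° about Z — lengths, areas and connectivity unchanged). Overall, the cross-section is a single solid region. Total boundary length (outer) = 65.55 mm.

65.55 mm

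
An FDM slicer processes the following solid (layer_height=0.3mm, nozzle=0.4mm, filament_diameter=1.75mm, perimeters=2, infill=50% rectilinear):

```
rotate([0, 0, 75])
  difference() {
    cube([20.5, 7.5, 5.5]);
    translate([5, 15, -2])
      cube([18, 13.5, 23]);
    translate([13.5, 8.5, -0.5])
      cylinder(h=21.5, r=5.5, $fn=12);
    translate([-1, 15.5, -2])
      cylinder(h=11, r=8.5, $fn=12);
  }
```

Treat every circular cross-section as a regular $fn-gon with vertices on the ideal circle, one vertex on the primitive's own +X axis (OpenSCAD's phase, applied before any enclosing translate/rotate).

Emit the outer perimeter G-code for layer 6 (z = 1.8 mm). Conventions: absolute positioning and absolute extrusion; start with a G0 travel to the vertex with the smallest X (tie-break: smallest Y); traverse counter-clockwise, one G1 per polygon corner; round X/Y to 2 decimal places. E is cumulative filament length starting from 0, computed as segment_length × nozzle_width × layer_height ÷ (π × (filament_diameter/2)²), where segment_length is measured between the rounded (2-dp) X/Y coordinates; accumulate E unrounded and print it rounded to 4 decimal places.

G0 X-7.02 Y1.88 Z1.80
G1 X0.00 Y0.00 E0.3626
G1 X5.31 Y19.80 E1.3853
G1 X-1.94 Y21.74 E1.7597
G1 X-2.40 Y20.03 E1.8481
G1 X-0.83 Y19.13 E1.9384
G1 X0.60 Y16.66 E2.0808
G1 X0.60 Y13.82 E2.2224
G1 X-0.83 Y11.35 E2.3648
G1 X-3.29 Y9.93 E2.5065
G1 X-5.10 Y9.93 E2.5968
G1 X-7.02 Y2.78 E2.9662
G1 X-7.02 Y1.88 E3.0111

At z = 1.8 mm: the cube is present — its section is the full 20.5×7.5 rectangle; the 18×13.5 cube at (5, 15) contributes its full rectangle; the r=5.5 cylinder at (13.5, 8.5) contributes a regular 12-gon of circumradius 5.5; the cylinder at (-1, 15.5): section is a regular 12-gon, circumradius r=8.5; Subtracting the remaining from the first: starting from the 20.5×7.5 cube, the 18×13.5 cube at (5, 15) misses the remaining region (no effect); the r=5.5 cylinder at (13.5, 8.5) partially overlaps it — only the 34.64 mm² overlap (of its 90.75 mm²) is removed, clipping the outline; the r=8.5 cylinder at (-1, 15.5) partially overlaps it — only the 0.10 mm² overlap (of its 216.75 mm²) is removed, clipping the outline — 1 connected region; (whole slice rotated 75° about Z — lengths, areas and connectivity unchanged). The outline is a single polygon with 12 vertices. Extrusion per mm of travel: 0.4 × 0.3 / (π × 0.875²) = 0.049890. Accumulating E over each segment gives final E = 3.0111.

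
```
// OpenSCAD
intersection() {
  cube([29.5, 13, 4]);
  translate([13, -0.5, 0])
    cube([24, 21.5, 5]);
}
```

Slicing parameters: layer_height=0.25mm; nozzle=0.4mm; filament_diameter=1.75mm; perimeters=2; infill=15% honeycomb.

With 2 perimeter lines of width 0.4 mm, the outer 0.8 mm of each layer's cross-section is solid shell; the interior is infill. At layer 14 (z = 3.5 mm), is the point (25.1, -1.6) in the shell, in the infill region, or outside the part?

outside

At z = 3.5 mm: the 29.5×13 cube contributes its full rectangle; the cube at (13, -0.5) is present — its section is the full 24×21.5 rectangle; Taking the intersection: the 24×21.5 cube at (13, -0.5) partially overlaps the 29.5×13 cube; clipping to the common part keeps 214.50 mm² — 1 connected region. Overall, the cross-section is a single solid region. The nearest boundary edge runs (29.50, 0.00)→(13.00, 0.00); distance from the point to it = 1.60 mm. The point is not inside any of the regions above, so it lies outside the cross-section (1.60 mm from the nearest boundary).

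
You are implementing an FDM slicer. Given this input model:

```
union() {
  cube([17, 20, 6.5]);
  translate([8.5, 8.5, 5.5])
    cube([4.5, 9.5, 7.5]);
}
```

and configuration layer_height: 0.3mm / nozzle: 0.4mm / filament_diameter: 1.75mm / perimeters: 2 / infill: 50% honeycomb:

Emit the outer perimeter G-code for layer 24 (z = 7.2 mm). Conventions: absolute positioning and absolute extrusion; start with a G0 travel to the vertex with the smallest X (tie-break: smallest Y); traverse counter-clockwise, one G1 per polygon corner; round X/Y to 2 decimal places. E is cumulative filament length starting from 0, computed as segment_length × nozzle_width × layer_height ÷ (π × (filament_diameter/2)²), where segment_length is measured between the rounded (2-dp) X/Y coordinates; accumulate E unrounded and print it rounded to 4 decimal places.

G0 X8.50 Y8.50 Z7.20
G1 X13.00 Y8.50 E0.2245
G1 X13.00 Y18.00 E0.6985
G1 X8.50 Y18.00 E0.9230
G1 X8.50 Y8.50 E1.3969

At z = 7.2 mm: the cube is not intersected at this z (z outside [0, 6.5]); the cube at (8.5, 8.5) (footprint 4.5×9.5) is included at this height; Combining (union): only the 4.5×9.5 cube at (8.5, 8.5) is present, so the union is just that shape — 1 connected region. The outline is a single polygon with 4 vertices. Extrusion per mm of travel: 0.4 × 0.3 / (π × 0.875²) = 0.049890. Accumulating E over each segment gives final E = 1.3969.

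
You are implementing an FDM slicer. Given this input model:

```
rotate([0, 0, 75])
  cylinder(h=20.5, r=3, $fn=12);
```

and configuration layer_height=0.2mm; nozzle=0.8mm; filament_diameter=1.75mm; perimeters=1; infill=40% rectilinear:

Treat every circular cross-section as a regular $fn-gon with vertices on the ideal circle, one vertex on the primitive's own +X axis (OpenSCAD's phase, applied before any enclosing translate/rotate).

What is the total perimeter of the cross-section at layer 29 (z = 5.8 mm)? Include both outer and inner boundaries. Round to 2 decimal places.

18.63 mm

At z = 5.8 mm: the r=3 cylinder gives a regular 12-gon of circumradius 3 (constant along its height) (perimeter = 2·12·3.000·sin(180°/12) = 18.63 mm); (whole slice rotated 75° about Z — lengths, areas and connectivity unchanged). Overall, the cross-section is a single solid region. Total boundary length (outer) = 18.63 mm.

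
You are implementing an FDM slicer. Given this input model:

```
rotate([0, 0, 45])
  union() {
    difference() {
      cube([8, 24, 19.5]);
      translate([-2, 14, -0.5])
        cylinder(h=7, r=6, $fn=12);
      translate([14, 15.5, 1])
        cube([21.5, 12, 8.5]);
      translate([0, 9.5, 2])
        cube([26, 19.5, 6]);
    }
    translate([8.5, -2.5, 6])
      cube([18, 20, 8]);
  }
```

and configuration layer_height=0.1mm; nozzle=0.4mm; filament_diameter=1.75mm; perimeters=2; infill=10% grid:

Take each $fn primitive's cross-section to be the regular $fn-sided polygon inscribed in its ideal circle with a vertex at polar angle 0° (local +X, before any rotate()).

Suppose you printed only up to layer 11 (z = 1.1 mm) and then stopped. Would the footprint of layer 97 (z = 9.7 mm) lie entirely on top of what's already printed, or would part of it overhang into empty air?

Compare the two slices. At z = 1.1: the cube is present — its section is the full 8×24 rectangle (area 192.00 mm²); the cylinder at (-2, 14): section is a regular 12-gon, circumradius r=6 (area = (12/2)·6.000²·sin(360°/12) = 108.00 mm²); the cube at (14, 15.5) (footprint 21.5×12) is included at this height (area 258.00 mm²); the cube at (0, 9.5) does not reach this height (z outside [2, 8]); After the difference (first − rest): starting from the 8×24 cube (192.00 mm²), the r=6 cylinder at (-2, 14) partially overlaps it — only the 31.07 mm² overlap (of its 108.00 mm²) is removed, clipping the outline; the 21.5×12 cube at (14, 15.5) misses the remaining region (no effect) — area = 160.93 mm²; the cube at (8.5, -2.5) does not reach this height (z outside [6, 14]); Combining (union): only the result so far is present, so the union is just that shape — area = 160.93 mm²; (whole slice rotated 45° about Z — lengths, areas and connectivity unchanged). At z = 9.7: the 8×24 cube contributes its full rectangle (area 192.00 mm²); the cylinder at (-2, 14) does not reach this height (z outside [-0.5, 6.5]); the cube at (14, 15.5) does not reach this height (z outside [1, 9.5]); the cube at (0, 9.5) does not reach this height (z outside [2, 8]); Taking the first minus the rest: none of the subtracted shapes is present at this height, so the 8×24 cube is unchanged — area = 192.00 mm²; the cube at (8.5, -2.5) is present — its section is the full 18×20 rectangle (area 360.00 mm²); Taking the union: the 2 present regions are separate (no shared area or edge), so areas and boundary lengths simply add and each stays a separate island — area = 552.00 mm²; (rotated 45° about Z; rotation is an isometry so areas/perimeters/island counts are preserved). Checking containment: at z = 9.7 the cross-section extends beyond the z = 1.1 cross-section by about 391.07 mm².

part overhangs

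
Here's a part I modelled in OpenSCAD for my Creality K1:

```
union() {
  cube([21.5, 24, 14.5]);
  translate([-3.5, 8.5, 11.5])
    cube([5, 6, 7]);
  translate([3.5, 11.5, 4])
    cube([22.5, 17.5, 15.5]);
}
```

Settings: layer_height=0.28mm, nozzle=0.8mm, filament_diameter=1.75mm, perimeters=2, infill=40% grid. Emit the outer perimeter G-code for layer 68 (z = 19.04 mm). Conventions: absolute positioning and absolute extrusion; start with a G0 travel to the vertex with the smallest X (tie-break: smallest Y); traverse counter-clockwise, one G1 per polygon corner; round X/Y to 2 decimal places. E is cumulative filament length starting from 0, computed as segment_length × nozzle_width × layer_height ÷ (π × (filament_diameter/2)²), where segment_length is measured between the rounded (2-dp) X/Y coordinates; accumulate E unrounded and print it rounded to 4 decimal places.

At z = 19.04 mm: the cube does not reach this height (z outside [0, 14.5]); the cube at (-3.5, 8.5) is not intersected at this z (z outside [11.5, 18.5]); the cube at (3.5, 11.5) is present — its section is the full 22.5×17.5 rectangle; Merging all regions: only the 22.5×17.5 cube at (3.5, 11.5) is present, so the union is just that shape — 1 connected region. The outline is a single polygon with 4 vertices. Extrusion per mm of travel: 0.8 × 0.28 / (π × 0.875²) = 0.093128. Accumulating E over each segment gives final E = 7.4503.

G0 X3.50 Y11.50 Z19.04
G1 X26.00 Y11.50 E2.0954
G1 X26.00 Y29.00 E3.7251
G1 X3.50 Y29.00 E5.8205
G1 X3.50 Y11.50 E7.4503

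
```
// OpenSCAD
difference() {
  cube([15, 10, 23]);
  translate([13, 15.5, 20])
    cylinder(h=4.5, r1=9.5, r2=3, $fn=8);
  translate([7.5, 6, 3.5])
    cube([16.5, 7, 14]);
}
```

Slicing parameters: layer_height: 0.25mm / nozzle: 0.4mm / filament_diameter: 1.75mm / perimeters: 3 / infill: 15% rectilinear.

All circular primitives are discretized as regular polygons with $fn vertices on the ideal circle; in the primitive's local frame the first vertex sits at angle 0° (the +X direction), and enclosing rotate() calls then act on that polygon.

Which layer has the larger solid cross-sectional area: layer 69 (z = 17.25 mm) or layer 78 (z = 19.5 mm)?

layer 78 (z = 19.5 mm)

Layer 69 (z = 17.25): the cube (footprint 15×10) is included at this height (area 150.00 mm²); the cone at (13, 15.5) is not intersected at this z (z outside [20, 24.5]); the cube at (7.5, 6) is present — its section is the full 16.5×7 rectangle (area 115.50 mm²); Taking the first minus the rest: starting from the 15×10 cube (150.00 mm²), the 16.5×7 cube at (7.5, 6) partially overlaps it — only the 30.00 mm² overlap (of its 115.50 mm²) is removed, clipping the outline — area = 120.00 mm². So its area = 120.00 mm². Layer 78 (z = 19.5): the cube is present — its section is the full 15×10 rectangle (area 150.00 mm²); the cone at (13, 15.5) is not intersected at this z (z outside [20, 24.5]); the cube at (7.5, 6) is not intersected at this z (z outside [3.5, 17.5]); Subtracting the remaining from the first: none of the subtracted shapes is present at this height, so the 15×10 cube is unchanged — area = 150.00 mm². So its area = 150.00 mm². Layer 78 is larger (150.00 vs 120.00 mm²).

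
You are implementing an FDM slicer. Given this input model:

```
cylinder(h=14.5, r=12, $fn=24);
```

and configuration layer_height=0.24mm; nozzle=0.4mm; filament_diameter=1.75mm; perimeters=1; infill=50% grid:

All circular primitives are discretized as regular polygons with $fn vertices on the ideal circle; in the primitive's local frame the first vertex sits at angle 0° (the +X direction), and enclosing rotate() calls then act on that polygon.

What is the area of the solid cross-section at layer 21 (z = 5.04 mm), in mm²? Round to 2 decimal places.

447.24 mm²

At z = 5.04 mm: the cylinder: section is a regular 24-gon, circumradius r=12 (area = (24/2)·12.000²·sin(360°/24) = 447.24 mm²). Overall, the cross-section is a single solid region. Net area = 447.24 mm².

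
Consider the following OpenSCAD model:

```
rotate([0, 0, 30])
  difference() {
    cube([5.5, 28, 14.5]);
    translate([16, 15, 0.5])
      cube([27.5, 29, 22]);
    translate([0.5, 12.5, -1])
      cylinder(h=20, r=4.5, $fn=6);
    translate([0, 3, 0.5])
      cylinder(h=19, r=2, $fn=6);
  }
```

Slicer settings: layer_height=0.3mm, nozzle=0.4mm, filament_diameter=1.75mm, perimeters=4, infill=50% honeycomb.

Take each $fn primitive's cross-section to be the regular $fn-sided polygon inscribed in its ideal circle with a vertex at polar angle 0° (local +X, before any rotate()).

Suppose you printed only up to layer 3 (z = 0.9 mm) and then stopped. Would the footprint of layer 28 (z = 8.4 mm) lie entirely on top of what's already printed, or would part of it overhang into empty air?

entirely on top

Compare the two slices. At z = 0.9: the 5.5×28 cube contributes its full rectangle (area 154.00 mm²); the 27.5×29 cube at (16, 15) contributes its full rectangle (area 797.50 mm²); the r=4.5 cylinder at (0.5, 12.5) gives a regular 6-gon of circumradius 4.5 (constant along its height) (area = (6/2)·4.500²·sin(360°/6) = 52.61 mm²); the r=2 cylinder at (0, 3) gives a regular 6-gon of circumradius 2 (constant along its height) (area = (6/2)·2.000²·sin(360°/6) = 10.39 mm²); Taking the first minus the rest: starting from the 5.5×28 cube (154.00 mm²), the 27.5×29 cube at (16, 15) misses the remaining region (no effect); the r=4.5 cylinder at (0.5, 12.5) partially overlaps it — only the 30.20 mm² overlap (of its 52.61 mm²) is removed, clipping the outline; the r=2 cylinder at (0, 3) partially overlaps it — only the 5.20 mm² overlap (of its 10.39 mm²) is removed, clipping the outline — area = 118.60 mm²; (whole slice rotated 30° about Z — lengths, areas and connectivity unchanged). At z = 8.4: the cube (footprint 5.5×28) is included at this height (area 154.00 mm²); the cube at (16, 15) (footprint 27.5×29) is included at this height (area 797.50 mm²); the r=4.5 cylinder at (0.5, 12.5) contributes a regular 6-gon of circumradius 4.5 (area = (6/2)·4.500²·sin(360°/6) = 52.61 mm²); the cylinder at (0, 3): section is a regular 6-gon, circumradius r=2 (area = (6/2)·2.000²·sin(360°/6) = 10.39 mm²); After the difference (first − rest): starting from the 5.5×28 cube (154.00 mm²), the 27.5×29 cube at (16, 15) misses the remaining region (no effect); the r=4.5 cylinder at (0.5, 12.5) partially overlaps it — only the 30.20 mm² overlap (of its 52.61 mm²) is removed, clipping the outline; the r=2 cylinder at (0, 3) partially overlaps it — only the 5.20 mm² overlap (of its 10.39 mm²) is removed, clipping the outline — area = 118.60 mm²; (whole slice rotated 30° about Z — lengths, areas and connectivity unchanged). Checking containment: the cross-section at z = 8.4 is a subset of the cross-section at z = 0.9.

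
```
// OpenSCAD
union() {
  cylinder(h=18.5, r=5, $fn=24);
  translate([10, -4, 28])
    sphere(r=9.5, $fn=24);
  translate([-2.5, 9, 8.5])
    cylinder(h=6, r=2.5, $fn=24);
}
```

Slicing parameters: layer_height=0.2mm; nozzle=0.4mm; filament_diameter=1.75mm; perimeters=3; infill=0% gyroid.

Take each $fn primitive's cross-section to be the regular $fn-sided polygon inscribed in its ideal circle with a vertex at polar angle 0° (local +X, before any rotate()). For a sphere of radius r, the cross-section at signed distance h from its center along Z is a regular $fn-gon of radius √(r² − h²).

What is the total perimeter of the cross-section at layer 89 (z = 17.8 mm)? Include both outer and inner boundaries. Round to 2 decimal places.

31.33 mm

At z = 17.8 mm: the r=5 cylinder gives a regular 24-gon of circumradius 5 (constant along its height) (perimeter = 2·24·5.000·sin(180°/24) = 31.33 mm); the sphere at (10, -4) does not reach this height (|z−center|=10.200 > r=9.5); the cylinder at (-2.5, 9) is not intersected at this z (z outside [8.5, 14.5]); Combining (union): only the r=5 cylinder is present, so the union is just that shape — boundary = 31.33 mm. Overall, the cross-section is a single solid region. Total boundary length (outer) = 31.33 mm.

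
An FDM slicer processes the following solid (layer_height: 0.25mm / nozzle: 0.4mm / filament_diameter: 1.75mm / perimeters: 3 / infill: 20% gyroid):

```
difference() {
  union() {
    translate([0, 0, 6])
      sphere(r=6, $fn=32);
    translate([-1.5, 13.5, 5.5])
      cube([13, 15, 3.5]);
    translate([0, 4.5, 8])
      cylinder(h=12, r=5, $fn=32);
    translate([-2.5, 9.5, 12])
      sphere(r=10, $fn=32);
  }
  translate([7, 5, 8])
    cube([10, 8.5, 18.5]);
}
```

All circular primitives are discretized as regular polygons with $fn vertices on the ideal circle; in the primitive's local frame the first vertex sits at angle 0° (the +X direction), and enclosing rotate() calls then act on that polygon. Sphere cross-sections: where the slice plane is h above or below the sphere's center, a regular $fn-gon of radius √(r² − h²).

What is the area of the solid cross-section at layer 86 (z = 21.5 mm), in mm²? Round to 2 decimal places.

30.43 mm²

At z = 21.5 mm: the sphere does not reach this height (|z−center|=15.500 > r=6); the cube at (-1.5, 13.5) does not reach this height (z outside [5.5, 9]); the cylinder at (0, 4.5) is not intersected at this z (z outside [8, 20]); the sphere at (-2.5, 9.5): section is a regular 32-gon, circumradius = √(r²−h²) = √(10²−9.5²) = 3.122 (area = (32/2)·3.122²·sin(360°/32) = 30.43 mm²); Taking the union: only the r=10 sphere at (-2.5, 9.5) is present, so the union is just that shape — area = 30.43 mm²; the cube at (7, 5) (footprint 10×8.5) is included at this height (area 85.00 mm²); Taking the first minus the rest: starting from the result so far (30.43 mm²), the 10×8.5 cube at (7, 5) misses the remaining region (no effect) — area = 30.43 mm². Overall, the cross-section is a single solid region. Net area = 30.43 mm².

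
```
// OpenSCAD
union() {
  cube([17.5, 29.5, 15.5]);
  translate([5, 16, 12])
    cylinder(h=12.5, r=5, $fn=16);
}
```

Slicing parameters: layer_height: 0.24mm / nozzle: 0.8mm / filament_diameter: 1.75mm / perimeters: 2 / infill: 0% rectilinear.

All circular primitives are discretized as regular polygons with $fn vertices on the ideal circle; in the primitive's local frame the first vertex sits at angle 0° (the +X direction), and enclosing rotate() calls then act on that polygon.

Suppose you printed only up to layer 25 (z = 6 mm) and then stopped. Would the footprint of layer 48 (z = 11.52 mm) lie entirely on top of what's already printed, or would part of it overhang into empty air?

Compare the two slices. At z = 6: the cube is present — its section is the full 17.5×29.5 rectangle (area 516.25 mm²); the cylinder at (5, 16) does not reach this height (z outside [12, 24.5]); Merging all regions: only the 17.5×29.5 cube is present, so the union is just that shape — area = 516.25 mm². At z = 11.52: the cube is present — its section is the full 17.5×29.5 rectangle (area 516.25 mm²); the cylinder at (5, 16) does not reach this height (z outside [12, 24.5]); Merging all regions: only the 17.5×29.5 cube is present, so the union is just that shape — area = 516.25 mm². Checking containment: the cross-section at z = 11.52 is a subset of the cross-section at z = 6.

entirely on top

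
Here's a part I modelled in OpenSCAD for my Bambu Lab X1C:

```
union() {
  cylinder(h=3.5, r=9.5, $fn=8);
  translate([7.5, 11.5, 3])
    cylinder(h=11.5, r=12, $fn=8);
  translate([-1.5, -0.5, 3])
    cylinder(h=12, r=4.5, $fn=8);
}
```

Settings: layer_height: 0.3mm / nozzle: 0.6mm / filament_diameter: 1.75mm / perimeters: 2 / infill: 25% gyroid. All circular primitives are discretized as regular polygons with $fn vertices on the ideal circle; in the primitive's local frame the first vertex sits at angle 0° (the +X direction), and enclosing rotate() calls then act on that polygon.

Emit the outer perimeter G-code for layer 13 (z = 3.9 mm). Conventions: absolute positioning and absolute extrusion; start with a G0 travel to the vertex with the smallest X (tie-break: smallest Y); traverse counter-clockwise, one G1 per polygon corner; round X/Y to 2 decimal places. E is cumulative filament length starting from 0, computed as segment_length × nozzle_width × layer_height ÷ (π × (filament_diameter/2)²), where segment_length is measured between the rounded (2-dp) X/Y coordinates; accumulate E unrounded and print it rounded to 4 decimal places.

G0 X-6.00 Y-0.50 Z3.90
G1 X-4.68 Y-3.68 E0.2577
G1 X-1.50 Y-5.00 E0.5153
G1 X1.68 Y-3.68 E0.7730
G1 X3.00 Y-0.50 E1.0307
G1 X2.07 Y1.75 E1.2129
G1 X7.50 Y-0.50 E1.6527
G1 X15.99 Y3.01 E2.3402
G1 X19.50 Y11.50 E3.0277
G1 X15.99 Y19.99 E3.7152
G1 X7.50 Y23.50 E4.4027
G1 X-0.99 Y19.99 E5.0903
G1 X-4.50 Y11.50 E5.7778
G1 X-1.37 Y3.95 E6.3894
G1 X-1.50 Y4.00 E6.3998
G1 X-4.68 Y2.68 E6.6575
G1 X-6.00 Y-0.50 E6.9152

At z = 3.9 mm: the cylinder is absent (z outside [0, 3.5]); the r=12 cylinder at (7.5, 11.5) contributes a regular 8-gon of circumradius 12; the cylinder at (-1.5, -0.5): section is a regular 8-gon, circumradius r=4.5; Taking the union: the regions partially overlap (shared area 2.36 mm²), so overlapping operands fuse into one piece — 1 connected region. The outline is a single polygon with 16 vertices. Extrusion per mm of travel: 0.6 × 0.3 / (π × 0.875²) = 0.074835. Accumulating E over each segment gives final E = 6.9152.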